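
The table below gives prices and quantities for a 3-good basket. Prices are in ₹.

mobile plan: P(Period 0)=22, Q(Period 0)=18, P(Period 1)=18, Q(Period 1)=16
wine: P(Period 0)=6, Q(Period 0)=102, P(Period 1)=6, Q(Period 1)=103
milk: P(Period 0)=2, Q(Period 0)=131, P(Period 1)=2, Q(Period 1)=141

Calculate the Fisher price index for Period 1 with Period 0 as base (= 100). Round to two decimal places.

94.61

Laspeyres component (base-period weights):
ΣP(Period 1)Q(Period 0) = 18×18 + 6×102 + 2×131 = 324 + 612 + 262 = 1198
ΣP(Period 0)Q(Period 0) = 22×18 + 6×102 + 2×131 = 396 + 612 + 262 = 1270
L = 1198 / 1270 × 100 = 94.3307
Paasche component (current-period weights):
ΣP(Period 1)Q(Period 1) = 18×16 + 6×103 + 2×141 = 288 + 618 + 282 = 1188
ΣP(Period 0)Q(Period 1) = 22×16 + 6×103 + 2×141 = 352 + 618 + 282 = 1252
P = 1188 / 1252 × 100 = 94.8882
Fisher = √(L × P) = √(94.3307 × 94.8882) = 94.6090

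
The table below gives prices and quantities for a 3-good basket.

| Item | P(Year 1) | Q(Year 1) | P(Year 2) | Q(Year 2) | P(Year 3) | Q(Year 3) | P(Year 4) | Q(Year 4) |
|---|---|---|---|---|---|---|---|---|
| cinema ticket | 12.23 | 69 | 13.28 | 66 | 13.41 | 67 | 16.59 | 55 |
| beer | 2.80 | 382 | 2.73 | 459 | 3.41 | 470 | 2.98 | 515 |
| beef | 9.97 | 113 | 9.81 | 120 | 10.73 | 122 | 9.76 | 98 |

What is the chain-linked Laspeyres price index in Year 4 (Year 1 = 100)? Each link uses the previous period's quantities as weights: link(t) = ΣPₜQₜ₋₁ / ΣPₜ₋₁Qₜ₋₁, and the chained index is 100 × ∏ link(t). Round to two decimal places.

Link Year 1→Year 2:
ΣP(Year 2)Q(Year 1) = 13.28×69 + 2.73×382 + 9.81×113 = 916.32 + 1042.86 + 1108.53 = 3067.71
ΣP(Year 1)Q(Year 1) = 12.23×69 + 2.80×382 + 9.97×113 = 843.87 + 1069.6 + 1126.61 = 3040.08
link = 3067.71/3040.08 = 1.009089
Link Year 2→Year 3:
ΣP(Year 3)Q(Year 2) = 13.41×66 + 3.41×459 + 10.73×120 = 885.06 + 1565.19 + 1287.6 = 3737.85
ΣP(Year 2)Q(Year 2) = 13.28×66 + 2.73×459 + 9.81×120 = 876.48 + 1253.07 + 1177.2 = 3306.75
link = 3737.85/3306.75 = 1.130370
Link Year 3→Year 4:
ΣP(Year 4)Q(Year 3) = 16.59×67 + 2.98×470 + 9.76×122 = 1111.53 + 1400.6 + 1190.72 = 3702.85
ΣP(Year 3)Q(Year 3) = 13.41×67 + 3.41×470 + 10.73×122 = 898.47 + 1602.7 + 1309.06 = 3810.23
link = 3702.85/3810.23 = 0.971818
Chained index = 100 × 1.009089 × 1.130370 × 0.971818 = 110.8498

110.85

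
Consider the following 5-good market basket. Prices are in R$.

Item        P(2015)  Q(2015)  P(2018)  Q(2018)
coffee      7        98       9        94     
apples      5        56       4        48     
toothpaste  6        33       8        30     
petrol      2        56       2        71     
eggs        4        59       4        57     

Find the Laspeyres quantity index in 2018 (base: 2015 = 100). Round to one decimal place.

Laspeyres quantity index uses base-period prices as weights.
ΣP(2015)·Q(2018) = 7×94 + 5×48 + 6×30 + 2×71 + 4×57 = 658 + 240 + 180 + 142 + 228 = 1448
ΣP(2015)·Q(2015) = 7×98 + 5×56 + 6×33 + 2×56 + 4×59 = 686 + 280 + 198 + 112 + 236 = 1512
Index = 1448 / 1512 × 100 = 95.7672

95.8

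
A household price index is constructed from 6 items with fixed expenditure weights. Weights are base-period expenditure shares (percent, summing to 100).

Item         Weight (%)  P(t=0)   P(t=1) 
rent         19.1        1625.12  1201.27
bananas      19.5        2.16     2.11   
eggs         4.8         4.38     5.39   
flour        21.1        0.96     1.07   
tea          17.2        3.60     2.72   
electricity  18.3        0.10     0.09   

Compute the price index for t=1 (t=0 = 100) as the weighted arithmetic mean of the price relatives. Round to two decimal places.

92.06

rent: 19.1 × (1201.27/1625.12) = 19.1 × 0.739188 = 14.1185
bananas: 19.5 × (2.11/2.16) = 19.5 × 0.976852 = 19.0486
eggs: 4.8 × (5.39/4.38) = 4.8 × 1.230594 = 5.9068
flour: 21.1 × (1.07/0.96) = 21.1 × 1.114583 = 23.5177
tea: 17.2 × (2.72/3.60) = 17.2 × 0.755556 = 12.9956
electricity: 18.3 × (0.09/0.10) = 18.3 × 0.900000 = 16.4700
Index = Σ wᵢ·(p₁ᵢ/p₀ᵢ) = 14.1185 + 19.0486 + 5.9068 + 23.5177 + 12.9956 + 16.4700 = 92.0572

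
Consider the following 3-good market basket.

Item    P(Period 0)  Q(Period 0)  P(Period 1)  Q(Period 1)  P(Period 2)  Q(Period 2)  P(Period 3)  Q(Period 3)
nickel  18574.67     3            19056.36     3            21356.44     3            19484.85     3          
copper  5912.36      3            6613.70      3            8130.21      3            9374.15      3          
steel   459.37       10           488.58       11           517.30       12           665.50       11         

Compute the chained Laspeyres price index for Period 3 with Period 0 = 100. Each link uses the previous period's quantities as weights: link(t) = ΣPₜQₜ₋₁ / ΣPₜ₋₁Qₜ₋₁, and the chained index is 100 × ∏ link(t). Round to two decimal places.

119.77

Link Period 0→Period 1:
ΣP(Period 1)Q(Period 0) = 19056.36×3 + 6613.70×3 + 488.58×10 = 57169.08 + 19841.1 + 4885.8 = 81895.98
ΣP(Period 0)Q(Period 0) = 18574.67×3 + 5912.36×3 + 459.37×10 = 55724.01 + 17737.08 + 4593.7 = 78054.79
link = 81895.98/78054.79 = 1.049211
Link Period 1→Period 2:
ΣP(Period 2)Q(Period 1) = 21356.44×3 + 8130.21×3 + 517.30×11 = 64069.32 + 24390.63 + 5690.3 = 94150.25
ΣP(Period 1)Q(Period 1) = 19056.36×3 + 6613.70×3 + 488.58×11 = 57169.08 + 19841.1 + 5374.38 = 82384.56
link = 94150.25/82384.56 = 1.142814
Link Period 2→Period 3:
ΣP(Period 3)Q(Period 2) = 19484.85×3 + 9374.15×3 + 665.50×12 = 58454.55 + 28122.45 + 7986 = 94563
ΣP(Period 2)Q(Period 2) = 21356.44×3 + 8130.21×3 + 517.30×12 = 64069.32 + 24390.63 + 6207.6 = 94667.55
link = 94563/94667.55 = 0.998896
Chained index = 100 × 1.049211 × 1.142814 × 0.998896 = 119.7730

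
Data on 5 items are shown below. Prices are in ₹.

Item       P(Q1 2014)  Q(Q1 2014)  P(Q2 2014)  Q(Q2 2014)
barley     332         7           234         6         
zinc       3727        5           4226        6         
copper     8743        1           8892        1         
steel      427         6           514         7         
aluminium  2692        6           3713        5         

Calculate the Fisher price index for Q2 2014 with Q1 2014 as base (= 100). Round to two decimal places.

117.23

Laspeyres component (base-period weights):
ΣP(Q2 2014)Q(Q1 2014) = 234×7 + 4226×5 + 8892×1 + 514×6 + 3713×6 = 1638 + 21130 + 8892 + 3084 + 22278 = 57022
ΣP(Q1 2014)Q(Q1 2014) = 332×7 + 3727×5 + 8743×1 + 427×6 + 2692×6 = 2324 + 18635 + 8743 + 2562 + 16152 = 48416
L = 57022 / 48416 × 100 = 117.7751
Paasche component (current-period weights):
ΣP(Q2 2014)Q(Q2 2014) = 234×6 + 4226×6 + 8892×1 + 514×7 + 3713×5 = 1404 + 25356 + 8892 + 3598 + 18565 = 57815
ΣP(Q1 2014)Q(Q2 2014) = 332×6 + 3727×6 + 8743×1 + 427×7 + 2692×5 = 1992 + 22362 + 8743 + 2989 + 13460 = 49546
P = 57815 / 49546 × 100 = 116.6895
Fisher = √(L × P) = √(117.7751 × 116.6895) = 117.2311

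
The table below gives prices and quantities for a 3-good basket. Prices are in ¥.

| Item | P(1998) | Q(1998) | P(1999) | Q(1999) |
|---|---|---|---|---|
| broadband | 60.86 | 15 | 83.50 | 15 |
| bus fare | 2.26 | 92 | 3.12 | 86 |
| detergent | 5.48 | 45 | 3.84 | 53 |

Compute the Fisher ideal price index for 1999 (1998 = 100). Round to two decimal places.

Laspeyres component (base-period weights):
ΣP(1999)Q(1998) = 83.50×15 + 3.12×92 + 3.84×45 = 1252.5 + 287.04 + 172.8 = 1712.34
ΣP(1998)Q(1998) = 60.86×15 + 2.26×92 + 5.48×45 = 912.9 + 207.92 + 246.6 = 1367.42
L = 1712.34 / 1367.42 × 100 = 125.2241
Paasche component (current-period weights):
ΣP(1999)Q(1999) = 83.50×15 + 3.12×86 + 3.84×53 = 1252.5 + 268.32 + 203.52 = 1724.34
ΣP(1998)Q(1999) = 60.86×15 + 2.26×86 + 5.48×53 = 912.9 + 194.36 + 290.44 = 1397.7
P = 1724.34 / 1397.7 × 100 = 123.3698
Fisher = √(L × P) = √(125.2241 × 123.3698) = 124.2935

124.29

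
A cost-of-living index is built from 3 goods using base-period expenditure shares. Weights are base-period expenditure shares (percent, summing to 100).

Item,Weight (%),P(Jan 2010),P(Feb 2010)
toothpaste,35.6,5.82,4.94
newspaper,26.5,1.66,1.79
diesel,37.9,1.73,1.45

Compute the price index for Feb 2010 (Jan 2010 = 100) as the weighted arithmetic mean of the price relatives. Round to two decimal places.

90.56

toothpaste: 35.6 × (4.94/5.82) = 35.6 × 0.848797 = 30.2172
newspaper: 26.5 × (1.79/1.66) = 26.5 × 1.078313 = 28.5753
diesel: 37.9 × (1.45/1.73) = 37.9 × 0.838150 = 31.7659
Index = Σ wᵢ·(p₁ᵢ/p₀ᵢ) = 30.2172 + 28.5753 + 31.7659 = 90.5584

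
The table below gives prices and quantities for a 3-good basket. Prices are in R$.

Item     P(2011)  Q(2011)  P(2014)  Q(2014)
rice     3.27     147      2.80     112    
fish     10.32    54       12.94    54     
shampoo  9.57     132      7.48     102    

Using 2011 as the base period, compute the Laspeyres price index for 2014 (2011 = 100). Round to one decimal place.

Laspeyres price index uses base-period quantities as weights.
ΣP(2014)·Q(2011) = 2.80×147 + 12.94×54 + 7.48×132 = 411.6 + 698.76 + 987.36 = 2097.72
ΣP(2011)·Q(2011) = 3.27×147 + 10.32×54 + 9.57×132 = 480.69 + 557.28 + 1263.24 = 2301.21
Index = 2097.72 / 2301.21 × 100 = 91.1573

91.2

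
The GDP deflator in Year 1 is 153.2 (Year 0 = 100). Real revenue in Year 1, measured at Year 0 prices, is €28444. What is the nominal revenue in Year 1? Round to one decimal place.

Nominal = Real × (Index/100) = 28444 × (153.2/100)
        = 28444 × 1.532 = 43576.2080

43576.2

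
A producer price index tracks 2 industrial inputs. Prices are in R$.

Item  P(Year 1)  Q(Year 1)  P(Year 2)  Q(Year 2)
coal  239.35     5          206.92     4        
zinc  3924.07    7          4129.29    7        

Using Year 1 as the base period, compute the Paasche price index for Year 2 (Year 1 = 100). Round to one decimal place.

Paasche price index uses current-period quantities as weights.
ΣP(Year 2)·Q(Year 2) = 206.92×4 + 4129.29×7 = 827.68 + 28905.03 = 29732.71
ΣP(Year 1)·Q(Year 2) = 239.35×4 + 3924.07×7 = 957.4 + 27468.49 = 28425.89
Index = 29732.71 / 28425.89 × 100 = 104.5973

104.6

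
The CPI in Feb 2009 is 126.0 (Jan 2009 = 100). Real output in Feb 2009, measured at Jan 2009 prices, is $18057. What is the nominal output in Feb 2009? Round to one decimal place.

Nominal = Real × (Index/100) = 18057 × (126.0/100)
        = 18057 × 1.260 = 22751.8200

22751.8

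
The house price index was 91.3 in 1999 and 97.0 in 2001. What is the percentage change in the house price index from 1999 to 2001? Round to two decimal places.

Change = (97.0 − 91.3) / 91.3 × 100
       = 5.7 / 91.3 × 100 = 6.2432%

6.24%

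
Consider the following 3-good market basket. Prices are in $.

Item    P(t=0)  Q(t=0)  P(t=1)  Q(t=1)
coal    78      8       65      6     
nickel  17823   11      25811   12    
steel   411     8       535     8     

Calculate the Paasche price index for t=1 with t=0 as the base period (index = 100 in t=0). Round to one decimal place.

144.5

Paasche price index uses current-period quantities as weights.
ΣP(t=1)·Q(t=1) = 65×6 + 25811×12 + 535×8 = 390 + 309732 + 4280 = 314402
ΣP(t=0)·Q(t=1) = 78×6 + 17823×12 + 411×8 = 468 + 213876 + 3288 = 217632
Index = 314402 / 217632 × 100 = 144.4650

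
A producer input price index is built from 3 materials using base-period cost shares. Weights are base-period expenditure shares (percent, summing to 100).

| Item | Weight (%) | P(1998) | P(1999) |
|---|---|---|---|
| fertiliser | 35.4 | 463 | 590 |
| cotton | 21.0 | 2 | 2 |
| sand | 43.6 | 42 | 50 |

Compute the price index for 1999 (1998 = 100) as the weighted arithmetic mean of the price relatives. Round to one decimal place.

118.0

fertiliser: 35.4 × (590/463) = 35.4 × 1.274298 = 45.1102
cotton: 21.0 × (2/2) = 21.0 × 1.000000 = 21.0000
sand: 43.6 × (50/42) = 43.6 × 1.190476 = 51.9048
Index = Σ wᵢ·(p₁ᵢ/p₀ᵢ) = 45.1102 + 21.0000 + 51.9048 = 118.0149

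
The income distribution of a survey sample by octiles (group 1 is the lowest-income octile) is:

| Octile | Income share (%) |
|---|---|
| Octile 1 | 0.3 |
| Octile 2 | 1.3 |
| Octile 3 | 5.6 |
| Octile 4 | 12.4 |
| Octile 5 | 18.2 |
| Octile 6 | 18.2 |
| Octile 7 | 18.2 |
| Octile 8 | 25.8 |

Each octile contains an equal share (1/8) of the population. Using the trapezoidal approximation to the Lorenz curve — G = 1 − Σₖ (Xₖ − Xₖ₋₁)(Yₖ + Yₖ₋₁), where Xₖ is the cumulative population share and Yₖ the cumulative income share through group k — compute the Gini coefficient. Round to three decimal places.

Cumulative income shares Yₖ: 0.0030, 0.0160, 0.0720, 0.1960, 0.3780, 0.5600, 0.7420, 1.0000
Σ (Xₖ−Xₖ₋₁)(Yₖ+Yₖ₋₁) = (1/8)(0.0030+0.0000) + (1/8)(0.0160+0.0030) + (1/8)(0.0720+0.0160) + (1/8)(0.1960+0.0720) + (1/8)(0.3780+0.1960) + (1/8)(0.5600+0.3780) + (1/8)(0.7420+0.5600) + (1/8)(1.0000+0.7420)
  = 0.0004 + 0.0024 + 0.0110 + 0.0335 + 0.0718 + 0.1173 + 0.1628 + 0.2177 = 0.6168
G = 1 − 0.6168 = 0.3832

0.383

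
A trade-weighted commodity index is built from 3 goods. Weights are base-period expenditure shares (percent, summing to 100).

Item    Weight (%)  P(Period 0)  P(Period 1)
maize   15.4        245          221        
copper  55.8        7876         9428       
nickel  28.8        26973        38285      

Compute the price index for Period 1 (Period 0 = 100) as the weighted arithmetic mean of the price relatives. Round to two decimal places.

maize: 15.4 × (221/245) = 15.4 × 0.902041 = 13.8914
copper: 55.8 × (9428/7876) = 55.8 × 1.197054 = 66.7956
nickel: 28.8 × (38285/26973) = 28.8 × 1.419382 = 40.8782
Index = Σ wᵢ·(p₁ᵢ/p₀ᵢ) = 13.8914 + 66.7956 + 40.8782 = 121.5653

121.57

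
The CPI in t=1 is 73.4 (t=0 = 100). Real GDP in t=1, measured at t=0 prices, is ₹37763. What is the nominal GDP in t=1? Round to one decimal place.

27718.0

Nominal = Real × (Index/100) = 37763 × (73.4/100)
        = 37763 × 0.734 = 27718.0420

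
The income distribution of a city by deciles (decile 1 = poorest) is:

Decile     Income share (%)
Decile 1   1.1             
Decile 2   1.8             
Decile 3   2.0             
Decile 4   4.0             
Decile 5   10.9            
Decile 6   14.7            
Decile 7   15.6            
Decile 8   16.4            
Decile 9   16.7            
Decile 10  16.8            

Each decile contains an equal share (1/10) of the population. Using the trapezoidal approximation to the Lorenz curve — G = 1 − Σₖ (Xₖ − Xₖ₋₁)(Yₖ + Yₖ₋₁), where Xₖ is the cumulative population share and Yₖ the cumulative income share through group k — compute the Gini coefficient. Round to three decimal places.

Cumulative income shares Yₖ: 0.0110, 0.0290, 0.0490, 0.0890, 0.1980, 0.3450, 0.5010, 0.6650, 0.8320, 1.0000
Σ (Xₖ−Xₖ₋₁)(Yₖ+Yₖ₋₁) = (1/10)(0.0110+0.0000) + (1/10)(0.0290+0.0110) + (1/10)(0.0490+0.0290) + (1/10)(0.0890+0.0490) + (1/10)(0.1980+0.0890) + (1/10)(0.3450+0.1980) + (1/10)(0.5010+0.3450) + (1/10)(0.6650+0.5010) + (1/10)(0.8320+0.6650) + (1/10)(1.0000+0.8320)
  = 0.0011 + 0.0040 + 0.0078 + 0.0138 + 0.0287 + 0.0543 + 0.0846 + 0.1166 + 0.1497 + 0.1832 = 0.6438
G = 1 − 0.6438 = 0.3562

0.356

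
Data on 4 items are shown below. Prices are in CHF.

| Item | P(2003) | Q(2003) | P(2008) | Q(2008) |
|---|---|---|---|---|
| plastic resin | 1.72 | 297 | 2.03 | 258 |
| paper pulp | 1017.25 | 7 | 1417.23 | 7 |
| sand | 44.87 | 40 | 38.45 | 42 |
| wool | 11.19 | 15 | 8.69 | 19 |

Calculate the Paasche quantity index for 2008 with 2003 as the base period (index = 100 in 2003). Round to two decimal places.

100.27

Paasche quantity index uses current-period prices as weights.
ΣP(2008)·Q(2008) = 2.03×258 + 1417.23×7 + 38.45×42 + 8.69×19 = 523.74 + 9920.61 + 1614.9 + 165.11 = 12224.36
ΣP(2008)·Q(2003) = 2.03×297 + 1417.23×7 + 38.45×40 + 8.69×15 = 602.91 + 9920.61 + 1538 + 130.35 = 12191.87
Index = 12224.36 / 12191.87 × 100 = 100.2665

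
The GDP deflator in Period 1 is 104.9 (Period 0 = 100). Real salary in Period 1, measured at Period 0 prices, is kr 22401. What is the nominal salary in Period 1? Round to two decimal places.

23498.65

Nominal = Real × (Index/100) = 22401 × (104.9/100)
        = 22401 × 1.049 = 23498.6490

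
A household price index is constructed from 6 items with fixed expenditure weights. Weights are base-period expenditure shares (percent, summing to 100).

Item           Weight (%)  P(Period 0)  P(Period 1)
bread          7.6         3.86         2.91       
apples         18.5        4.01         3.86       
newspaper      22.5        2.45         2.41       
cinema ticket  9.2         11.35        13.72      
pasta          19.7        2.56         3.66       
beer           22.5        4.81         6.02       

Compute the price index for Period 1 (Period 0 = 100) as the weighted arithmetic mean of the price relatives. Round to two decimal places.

bread: 7.6 × (2.91/3.86) = 7.6 × 0.753886 = 5.7295
apples: 18.5 × (3.86/4.01) = 18.5 × 0.962594 = 17.8080
newspaper: 22.5 × (2.41/2.45) = 22.5 × 0.983673 = 22.1327
cinema ticket: 9.2 × (13.72/11.35) = 9.2 × 1.208811 = 11.1211
pasta: 19.7 × (3.66/2.56) = 19.7 × 1.429688 = 28.1648
beer: 22.5 × (6.02/4.81) = 22.5 × 1.251559 = 28.1601
Index = Σ wᵢ·(p₁ᵢ/p₀ᵢ) = 5.7295 + 17.8080 + 22.1327 + 11.1211 + 28.1648 + 28.1601 = 113.1162

113.12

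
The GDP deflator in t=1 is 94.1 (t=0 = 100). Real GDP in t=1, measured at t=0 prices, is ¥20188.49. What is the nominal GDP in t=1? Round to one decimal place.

18997.4

Nominal = Real × (Index/100) = 20188.49 × (94.1/100)
        = 20188.49 × 0.941 = 18997.3691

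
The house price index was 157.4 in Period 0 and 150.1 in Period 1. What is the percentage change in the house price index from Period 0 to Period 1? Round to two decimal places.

-4.64%

Change = (150.1 − 157.4) / 157.4 × 100
       = -7.3 / 157.4 × 100 = -4.6379%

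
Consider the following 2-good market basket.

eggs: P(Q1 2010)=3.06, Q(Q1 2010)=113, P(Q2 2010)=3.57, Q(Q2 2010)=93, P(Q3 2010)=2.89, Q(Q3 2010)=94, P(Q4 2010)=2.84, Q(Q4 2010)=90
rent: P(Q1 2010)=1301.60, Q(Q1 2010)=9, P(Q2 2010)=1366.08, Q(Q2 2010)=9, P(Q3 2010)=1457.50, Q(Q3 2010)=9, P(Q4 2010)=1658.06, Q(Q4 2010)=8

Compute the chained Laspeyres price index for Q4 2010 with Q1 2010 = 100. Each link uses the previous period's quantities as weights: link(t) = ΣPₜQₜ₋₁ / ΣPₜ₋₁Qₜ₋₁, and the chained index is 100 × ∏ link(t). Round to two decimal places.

126.63

Link Q1 2010→Q2 2010:
ΣP(Q2 2010)Q(Q1 2010) = 3.57×113 + 1366.08×9 = 403.41 + 12294.72 = 12698.13
ΣP(Q1 2010)Q(Q1 2010) = 3.06×113 + 1301.60×9 = 345.78 + 11714.4 = 12060.18
link = 12698.13/12060.18 = 1.052897
Link Q2 2010→Q3 2010:
ΣP(Q3 2010)Q(Q2 2010) = 2.89×93 + 1457.50×9 = 268.77 + 13117.5 = 13386.27
ΣP(Q2 2010)Q(Q2 2010) = 3.57×93 + 1366.08×9 = 332.01 + 12294.72 = 12626.73
link = 13386.27/12626.73 = 1.060153
Link Q3 2010→Q4 2010:
ΣP(Q4 2010)Q(Q3 2010) = 2.84×94 + 1658.06×9 = 266.96 + 14922.54 = 15189.5
ΣP(Q3 2010)Q(Q3 2010) = 2.89×94 + 1457.50×9 = 271.66 + 13117.5 = 13389.16
link = 15189.5/13389.16 = 1.134463
Chained index = 100 × 1.052897 × 1.060153 × 1.134463 = 126.6324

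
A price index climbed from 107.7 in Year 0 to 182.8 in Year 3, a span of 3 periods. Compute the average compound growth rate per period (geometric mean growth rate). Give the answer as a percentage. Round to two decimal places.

19.29%

Growth factor = (182.8/107.7)^(1/3) = (1.697307)^(1/3) = 1.192853
Growth rate = 1.192853 − 1 = 0.192853 = 19.2853%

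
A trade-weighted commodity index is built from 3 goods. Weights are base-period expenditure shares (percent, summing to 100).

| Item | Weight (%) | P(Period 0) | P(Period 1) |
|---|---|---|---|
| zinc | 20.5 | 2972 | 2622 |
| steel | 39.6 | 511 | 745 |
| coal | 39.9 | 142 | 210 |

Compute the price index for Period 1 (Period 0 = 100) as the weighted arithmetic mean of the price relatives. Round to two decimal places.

134.83

zinc: 20.5 × (2622/2972) = 20.5 × 0.882234 = 18.0858
steel: 39.6 × (745/511) = 39.6 × 1.457926 = 57.7339
coal: 39.9 × (210/142) = 39.9 × 1.478873 = 59.0070
Index = Σ wᵢ·(p₁ᵢ/p₀ᵢ) = 18.0858 + 57.7339 + 59.0070 = 134.8267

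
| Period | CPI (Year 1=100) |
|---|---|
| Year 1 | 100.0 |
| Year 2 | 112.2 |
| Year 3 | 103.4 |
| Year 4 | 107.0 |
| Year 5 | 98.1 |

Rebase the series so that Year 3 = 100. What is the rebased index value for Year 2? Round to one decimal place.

Rebased(Year 2) = 112.2 / 103.4 × 100 = 108.5106

108.5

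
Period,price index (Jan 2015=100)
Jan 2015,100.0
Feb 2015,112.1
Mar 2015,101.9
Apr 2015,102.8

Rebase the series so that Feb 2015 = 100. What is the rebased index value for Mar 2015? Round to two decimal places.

Rebased(Mar 2015) = 101.9 / 112.1 × 100 = 90.9010

90.90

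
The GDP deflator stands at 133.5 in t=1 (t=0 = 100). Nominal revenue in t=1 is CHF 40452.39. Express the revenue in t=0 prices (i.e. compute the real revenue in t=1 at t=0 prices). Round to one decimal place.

Real = Nominal ÷ (Index/100) = 40452.39 ÷ (133.5/100)
     = 40452.39 ÷ 1.335 = 30301.4157

30301.4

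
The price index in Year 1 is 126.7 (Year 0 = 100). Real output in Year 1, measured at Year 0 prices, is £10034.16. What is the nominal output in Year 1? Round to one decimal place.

12713.3

Nominal = Real × (Index/100) = 10034.16 × (126.7/100)
        = 10034.16 × 1.267 = 12713.2807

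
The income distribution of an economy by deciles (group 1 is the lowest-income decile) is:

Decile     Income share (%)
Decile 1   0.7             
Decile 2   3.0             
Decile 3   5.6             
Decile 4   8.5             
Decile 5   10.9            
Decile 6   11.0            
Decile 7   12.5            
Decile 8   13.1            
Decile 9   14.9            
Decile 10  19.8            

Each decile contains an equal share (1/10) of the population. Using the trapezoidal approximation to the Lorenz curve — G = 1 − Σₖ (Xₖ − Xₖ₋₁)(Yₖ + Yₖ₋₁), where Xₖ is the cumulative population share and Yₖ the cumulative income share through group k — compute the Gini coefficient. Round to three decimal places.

Cumulative income shares Yₖ: 0.0070, 0.0370, 0.0930, 0.1780, 0.2870, 0.3970, 0.5220, 0.6530, 0.8020, 1.0000
Σ (Xₖ−Xₖ₋₁)(Yₖ+Yₖ₋₁) = (1/10)(0.0070+0.0000) + (1/10)(0.0370+0.0070) + (1/10)(0.0930+0.0370) + (1/10)(0.1780+0.0930) + (1/10)(0.2870+0.1780) + (1/10)(0.3970+0.2870) + (1/10)(0.5220+0.3970) + (1/10)(0.6530+0.5220) + (1/10)(0.8020+0.6530) + (1/10)(1.0000+0.8020)
  = 0.0007 + 0.0044 + 0.0130 + 0.0271 + 0.0465 + 0.0684 + 0.0919 + 0.1175 + 0.1455 + 0.1802 = 0.6952
G = 1 − 0.6952 = 0.3048

0.305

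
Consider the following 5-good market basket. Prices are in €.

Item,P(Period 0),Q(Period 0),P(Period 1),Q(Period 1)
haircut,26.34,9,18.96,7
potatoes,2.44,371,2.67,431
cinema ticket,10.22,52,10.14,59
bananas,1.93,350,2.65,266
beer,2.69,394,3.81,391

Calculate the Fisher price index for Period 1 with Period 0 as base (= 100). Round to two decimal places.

120.26

Laspeyres component (base-period weights):
ΣP(Period 1)Q(Period 0) = 18.96×9 + 2.67×371 + 10.14×52 + 2.65×350 + 3.81×394 = 170.64 + 990.57 + 527.28 + 927.5 + 1501.14 = 4117.13
ΣP(Period 0)Q(Period 0) = 26.34×9 + 2.44×371 + 10.22×52 + 1.93×350 + 2.69×394 = 237.06 + 905.24 + 531.44 + 675.5 + 1059.86 = 3409.1
L = 4117.13 / 3409.1 × 100 = 120.7688
Paasche component (current-period weights):
ΣP(Period 1)Q(Period 1) = 18.96×7 + 2.67×431 + 10.14×59 + 2.65×266 + 3.81×391 = 132.72 + 1150.77 + 598.26 + 704.9 + 1489.71 = 4076.36
ΣP(Period 0)Q(Period 1) = 26.34×7 + 2.44×431 + 10.22×59 + 1.93×266 + 2.69×391 = 184.38 + 1051.64 + 602.98 + 513.38 + 1051.79 = 3404.17
P = 4076.36 / 3404.17 × 100 = 119.7461
Fisher = √(L × P) = √(120.7688 × 119.7461) = 120.2564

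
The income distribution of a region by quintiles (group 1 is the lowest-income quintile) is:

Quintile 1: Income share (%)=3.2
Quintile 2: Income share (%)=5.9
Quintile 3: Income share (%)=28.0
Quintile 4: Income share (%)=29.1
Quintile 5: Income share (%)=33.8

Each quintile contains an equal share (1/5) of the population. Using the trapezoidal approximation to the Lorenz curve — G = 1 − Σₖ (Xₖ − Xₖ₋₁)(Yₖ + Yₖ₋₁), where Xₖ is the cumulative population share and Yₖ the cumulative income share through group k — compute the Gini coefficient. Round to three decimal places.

Cumulative income shares Yₖ: 0.0320, 0.0910, 0.3710, 0.6620, 1.0000
Σ (Xₖ−Xₖ₋₁)(Yₖ+Yₖ₋₁) = (1/5)(0.0320+0.0000) + (1/5)(0.0910+0.0320) + (1/5)(0.3710+0.0910) + (1/5)(0.6620+0.3710) + (1/5)(1.0000+0.6620)
  = 0.0064 + 0.0246 + 0.0924 + 0.2066 + 0.3324 = 0.6624
G = 1 − 0.6624 = 0.3376

0.338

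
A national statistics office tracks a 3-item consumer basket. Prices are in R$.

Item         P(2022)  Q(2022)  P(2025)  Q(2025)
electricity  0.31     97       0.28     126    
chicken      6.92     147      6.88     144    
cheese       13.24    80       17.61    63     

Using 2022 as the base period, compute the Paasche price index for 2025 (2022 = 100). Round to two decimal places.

Paasche price index uses current-period quantities as weights.
ΣP(2025)·Q(2025) = 0.28×126 + 6.88×144 + 17.61×63 = 35.28 + 990.72 + 1109.43 = 2135.43
ΣP(2022)·Q(2025) = 0.31×126 + 6.92×144 + 13.24×63 = 39.06 + 996.48 + 834.12 = 1869.66
Index = 2135.43 / 1869.66 × 100 = 114.2149

114.21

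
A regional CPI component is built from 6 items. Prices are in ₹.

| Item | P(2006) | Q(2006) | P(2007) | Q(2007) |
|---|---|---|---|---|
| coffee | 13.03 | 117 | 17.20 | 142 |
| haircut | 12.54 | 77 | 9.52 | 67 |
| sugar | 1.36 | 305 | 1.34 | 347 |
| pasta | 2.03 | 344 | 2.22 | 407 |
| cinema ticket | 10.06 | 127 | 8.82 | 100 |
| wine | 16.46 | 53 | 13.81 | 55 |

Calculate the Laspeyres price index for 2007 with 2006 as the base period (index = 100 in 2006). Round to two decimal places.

Laspeyres price index uses base-period quantities as weights.
ΣP(2007)·Q(2006) = 17.20×117 + 9.52×77 + 1.34×305 + 2.22×344 + 8.82×127 + 13.81×53 = 2012.4 + 733.04 + 408.7 + 763.68 + 1120.14 + 731.93 = 5769.89
ΣP(2006)·Q(2006) = 13.03×117 + 12.54×77 + 1.36×305 + 2.03×344 + 10.06×127 + 16.46×53 = 1524.51 + 965.58 + 414.8 + 698.32 + 1277.62 + 872.38 = 5753.21
Index = 5769.89 / 5753.21 × 100 = 100.2899

100.29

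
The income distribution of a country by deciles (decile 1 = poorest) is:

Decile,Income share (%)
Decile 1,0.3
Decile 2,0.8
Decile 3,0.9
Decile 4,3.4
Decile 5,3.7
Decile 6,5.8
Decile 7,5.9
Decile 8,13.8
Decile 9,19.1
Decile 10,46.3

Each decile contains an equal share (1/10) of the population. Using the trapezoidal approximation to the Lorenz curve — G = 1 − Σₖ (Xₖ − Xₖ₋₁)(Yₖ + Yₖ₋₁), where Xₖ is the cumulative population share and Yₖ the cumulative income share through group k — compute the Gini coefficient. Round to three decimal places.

0.616

Cumulative income shares Yₖ: 0.0030, 0.0110, 0.0200, 0.0540, 0.0910, 0.1490, 0.2080, 0.3460, 0.5370, 1.0000
Σ (Xₖ−Xₖ₋₁)(Yₖ+Yₖ₋₁) = (1/10)(0.0030+0.0000) + (1/10)(0.0110+0.0030) + (1/10)(0.0200+0.0110) + (1/10)(0.0540+0.0200) + (1/10)(0.0910+0.0540) + (1/10)(0.1490+0.0910) + (1/10)(0.2080+0.1490) + (1/10)(0.3460+0.2080) + (1/10)(0.5370+0.3460) + (1/10)(1.0000+0.5370)
  = 0.0003 + 0.0014 + 0.0031 + 0.0074 + 0.0145 + 0.0240 + 0.0357 + 0.0554 + 0.0883 + 0.1537 = 0.3838
G = 1 − 0.3838 = 0.6162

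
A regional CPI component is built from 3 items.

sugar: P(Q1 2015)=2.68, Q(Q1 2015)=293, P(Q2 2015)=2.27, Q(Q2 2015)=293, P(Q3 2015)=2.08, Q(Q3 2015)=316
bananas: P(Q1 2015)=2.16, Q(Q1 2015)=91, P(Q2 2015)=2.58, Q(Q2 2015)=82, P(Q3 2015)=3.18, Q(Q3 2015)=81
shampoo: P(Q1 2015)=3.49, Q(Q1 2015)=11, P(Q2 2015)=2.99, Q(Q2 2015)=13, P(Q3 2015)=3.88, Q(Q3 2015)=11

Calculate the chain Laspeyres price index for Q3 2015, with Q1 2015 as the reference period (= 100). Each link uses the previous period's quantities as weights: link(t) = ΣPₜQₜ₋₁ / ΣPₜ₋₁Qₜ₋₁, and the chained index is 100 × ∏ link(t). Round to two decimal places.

Link Q1 2015→Q2 2015:
ΣP(Q2 2015)Q(Q1 2015) = 2.27×293 + 2.58×91 + 2.99×11 = 665.11 + 234.78 + 32.89 = 932.78
ΣP(Q1 2015)Q(Q1 2015) = 2.68×293 + 2.16×91 + 3.49×11 = 785.24 + 196.56 + 38.39 = 1020.19
link = 932.78/1020.19 = 0.914320
Link Q2 2015→Q3 2015:
ΣP(Q3 2015)Q(Q2 2015) = 2.08×293 + 3.18×82 + 3.88×13 = 609.44 + 260.76 + 50.44 = 920.64
ΣP(Q2 2015)Q(Q2 2015) = 2.27×293 + 2.58×82 + 2.99×13 = 665.11 + 211.56 + 38.87 = 915.54
link = 920.64/915.54 = 1.005570
Chained index = 100 × 0.914320 × 1.005570 = 91.9413

91.94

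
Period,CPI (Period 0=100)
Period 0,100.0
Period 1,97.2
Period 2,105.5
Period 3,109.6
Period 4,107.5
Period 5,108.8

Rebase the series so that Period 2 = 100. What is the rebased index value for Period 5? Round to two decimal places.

103.13

Rebased(Period 5) = 108.8 / 105.5 × 100 = 103.1280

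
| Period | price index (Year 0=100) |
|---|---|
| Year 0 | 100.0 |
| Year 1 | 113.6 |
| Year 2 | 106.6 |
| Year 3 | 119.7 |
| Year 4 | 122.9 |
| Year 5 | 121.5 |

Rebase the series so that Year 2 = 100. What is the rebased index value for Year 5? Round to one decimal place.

114.0

Rebased(Year 5) = 121.5 / 106.6 × 100 = 113.9775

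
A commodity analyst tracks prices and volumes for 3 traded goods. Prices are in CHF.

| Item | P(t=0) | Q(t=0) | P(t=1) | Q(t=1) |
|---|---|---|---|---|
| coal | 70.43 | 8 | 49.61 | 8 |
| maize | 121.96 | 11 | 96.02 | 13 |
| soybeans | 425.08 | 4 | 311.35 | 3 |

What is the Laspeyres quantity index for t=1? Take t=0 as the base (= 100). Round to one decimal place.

Laspeyres quantity index uses base-period prices as weights.
ΣP(t=0)·Q(t=1) = 70.43×8 + 121.96×13 + 425.08×3 = 563.44 + 1585.48 + 1275.24 = 3424.16
ΣP(t=0)·Q(t=0) = 70.43×8 + 121.96×11 + 425.08×4 = 563.44 + 1341.56 + 1700.32 = 3605.32
Index = 3424.16 / 3605.32 × 100 = 94.9752

95.0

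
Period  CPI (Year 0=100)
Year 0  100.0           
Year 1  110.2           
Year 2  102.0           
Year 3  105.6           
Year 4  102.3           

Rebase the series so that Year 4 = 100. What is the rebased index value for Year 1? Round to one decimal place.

Rebased(Year 1) = 110.2 / 102.3 × 100 = 107.7224

107.7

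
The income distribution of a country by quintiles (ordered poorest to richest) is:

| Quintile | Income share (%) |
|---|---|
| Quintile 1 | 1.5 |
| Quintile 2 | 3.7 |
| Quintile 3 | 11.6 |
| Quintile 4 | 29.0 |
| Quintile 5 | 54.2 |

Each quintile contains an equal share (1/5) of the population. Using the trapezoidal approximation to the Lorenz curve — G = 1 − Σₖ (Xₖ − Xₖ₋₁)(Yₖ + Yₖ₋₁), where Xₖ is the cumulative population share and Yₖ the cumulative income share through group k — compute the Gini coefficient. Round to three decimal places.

0.523

Cumulative income shares Yₖ: 0.0150, 0.0520, 0.1680, 0.4580, 1.0000
Σ (Xₖ−Xₖ₋₁)(Yₖ+Yₖ₋₁) = (1/5)(0.0150+0.0000) + (1/5)(0.0520+0.0150) + (1/5)(0.1680+0.0520) + (1/5)(0.4580+0.1680) + (1/5)(1.0000+0.4580)
  = 0.0030 + 0.0134 + 0.0440 + 0.1252 + 0.2916 = 0.4772
G = 1 − 0.4772 = 0.5228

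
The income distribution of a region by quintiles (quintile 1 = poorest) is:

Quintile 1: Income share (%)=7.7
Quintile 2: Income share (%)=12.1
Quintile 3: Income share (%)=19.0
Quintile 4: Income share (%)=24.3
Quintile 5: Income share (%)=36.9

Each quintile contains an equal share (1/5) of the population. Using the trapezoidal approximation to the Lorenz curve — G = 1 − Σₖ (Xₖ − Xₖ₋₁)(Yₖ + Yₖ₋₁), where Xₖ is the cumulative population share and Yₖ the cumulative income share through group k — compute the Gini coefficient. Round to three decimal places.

0.282

Cumulative income shares Yₖ: 0.0770, 0.1980, 0.3880, 0.6310, 1.0000
Σ (Xₖ−Xₖ₋₁)(Yₖ+Yₖ₋₁) = (1/5)(0.0770+0.0000) + (1/5)(0.1980+0.0770) + (1/5)(0.3880+0.1980) + (1/5)(0.6310+0.3880) + (1/5)(1.0000+0.6310)
  = 0.0154 + 0.0550 + 0.1172 + 0.2038 + 0.3262 = 0.7176
G = 1 − 0.7176 = 0.2824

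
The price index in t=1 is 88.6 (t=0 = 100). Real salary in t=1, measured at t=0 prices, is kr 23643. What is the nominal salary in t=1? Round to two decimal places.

Nominal = Real × (Index/100) = 23643 × (88.6/100)
        = 23643 × 0.886 = 20947.6980

20947.70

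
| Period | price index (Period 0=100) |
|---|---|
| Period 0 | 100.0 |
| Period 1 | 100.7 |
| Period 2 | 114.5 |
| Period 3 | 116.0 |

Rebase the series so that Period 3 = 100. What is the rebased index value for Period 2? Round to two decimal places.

Rebased(Period 2) = 114.5 / 116.0 × 100 = 98.7069

98.71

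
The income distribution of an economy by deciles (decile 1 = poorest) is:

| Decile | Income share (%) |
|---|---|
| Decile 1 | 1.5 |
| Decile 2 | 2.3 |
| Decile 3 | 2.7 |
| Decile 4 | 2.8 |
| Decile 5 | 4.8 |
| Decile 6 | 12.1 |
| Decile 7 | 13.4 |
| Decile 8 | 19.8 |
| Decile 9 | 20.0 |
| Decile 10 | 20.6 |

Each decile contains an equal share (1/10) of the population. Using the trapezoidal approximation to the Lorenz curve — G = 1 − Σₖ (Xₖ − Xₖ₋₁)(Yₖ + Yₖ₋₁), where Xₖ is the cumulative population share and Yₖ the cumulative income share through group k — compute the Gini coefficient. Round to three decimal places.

0.420

Cumulative income shares Yₖ: 0.0150, 0.0380, 0.0650, 0.0930, 0.1410, 0.2620, 0.3960, 0.5940, 0.7940, 1.0000
Σ (Xₖ−Xₖ₋₁)(Yₖ+Yₖ₋₁) = (1/10)(0.0150+0.0000) + (1/10)(0.0380+0.0150) + (1/10)(0.0650+0.0380) + (1/10)(0.0930+0.0650) + (1/10)(0.1410+0.0930) + (1/10)(0.2620+0.1410) + (1/10)(0.3960+0.2620) + (1/10)(0.5940+0.3960) + (1/10)(0.7940+0.5940) + (1/10)(1.0000+0.7940)
  = 0.0015 + 0.0053 + 0.0103 + 0.0158 + 0.0234 + 0.0403 + 0.0658 + 0.0990 + 0.1388 + 0.1794 = 0.5796
G = 1 − 0.5796 = 0.4204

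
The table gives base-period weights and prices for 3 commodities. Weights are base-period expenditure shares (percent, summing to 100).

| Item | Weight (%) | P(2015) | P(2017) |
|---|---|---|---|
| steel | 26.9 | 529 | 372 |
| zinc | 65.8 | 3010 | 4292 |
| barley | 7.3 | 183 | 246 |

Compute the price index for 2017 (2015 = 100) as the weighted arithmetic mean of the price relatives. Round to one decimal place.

steel: 26.9 × (372/529) = 26.9 × 0.703214 = 18.9164
zinc: 65.8 × (4292/3010) = 65.8 × 1.425914 = 93.8251
barley: 7.3 × (246/183) = 7.3 × 1.344262 = 9.8131
Index = Σ wᵢ·(p₁ᵢ/p₀ᵢ) = 18.9164 + 93.8251 + 9.8131 = 122.5547

122.6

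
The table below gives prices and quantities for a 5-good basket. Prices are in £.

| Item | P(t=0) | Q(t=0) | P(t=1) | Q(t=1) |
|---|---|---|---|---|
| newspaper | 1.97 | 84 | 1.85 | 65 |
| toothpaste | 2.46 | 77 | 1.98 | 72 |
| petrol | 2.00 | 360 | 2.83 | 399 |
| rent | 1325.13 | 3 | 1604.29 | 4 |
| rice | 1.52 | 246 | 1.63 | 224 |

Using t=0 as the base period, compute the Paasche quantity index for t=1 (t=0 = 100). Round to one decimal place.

Paasche quantity index uses current-period prices as weights.
ΣP(t=1)·Q(t=1) = 1.85×65 + 1.98×72 + 2.83×399 + 1604.29×4 + 1.63×224 = 120.25 + 142.56 + 1129.17 + 6417.16 + 365.12 = 8174.26
ΣP(t=1)·Q(t=0) = 1.85×84 + 1.98×77 + 2.83×360 + 1604.29×3 + 1.63×246 = 155.4 + 152.46 + 1018.8 + 4812.87 + 400.98 = 6540.51
Index = 8174.26 / 6540.51 × 100 = 124.9789

125.0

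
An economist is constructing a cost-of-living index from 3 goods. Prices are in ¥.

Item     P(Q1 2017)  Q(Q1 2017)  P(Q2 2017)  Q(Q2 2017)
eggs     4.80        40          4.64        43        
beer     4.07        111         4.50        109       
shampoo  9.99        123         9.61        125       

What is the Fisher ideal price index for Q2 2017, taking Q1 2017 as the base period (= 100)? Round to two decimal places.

Laspeyres component (base-period weights):
ΣP(Q2 2017)Q(Q1 2017) = 4.64×40 + 4.50×111 + 9.61×123 = 185.6 + 499.5 + 1182.03 = 1867.13
ΣP(Q1 2017)Q(Q1 2017) = 4.80×40 + 4.07×111 + 9.99×123 = 192 + 451.77 + 1228.77 = 1872.54
L = 1867.13 / 1872.54 × 100 = 99.7111
Paasche component (current-period weights):
ΣP(Q2 2017)Q(Q2 2017) = 4.64×43 + 4.50×109 + 9.61×125 = 199.52 + 490.5 + 1201.25 = 1891.27
ΣP(Q1 2017)Q(Q2 2017) = 4.80×43 + 4.07×109 + 9.99×125 = 206.4 + 443.63 + 1248.75 = 1898.78
P = 1891.27 / 1898.78 × 100 = 99.6045
Fisher = √(L × P) = √(99.7111 × 99.6045) = 99.6578

99.66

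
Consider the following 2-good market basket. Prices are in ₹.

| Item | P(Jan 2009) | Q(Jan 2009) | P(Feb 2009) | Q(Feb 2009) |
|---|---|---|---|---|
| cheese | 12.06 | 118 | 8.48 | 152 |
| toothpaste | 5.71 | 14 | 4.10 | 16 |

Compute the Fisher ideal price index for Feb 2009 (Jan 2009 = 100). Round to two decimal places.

70.39

Laspeyres component (base-period weights):
ΣP(Feb 2009)Q(Jan 2009) = 8.48×118 + 4.10×14 = 1000.64 + 57.4 = 1058.04
ΣP(Jan 2009)Q(Jan 2009) = 12.06×118 + 5.71×14 = 1423.08 + 79.94 = 1503.02
L = 1058.04 / 1503.02 × 100 = 70.3943
Paasche component (current-period weights):
ΣP(Feb 2009)Q(Feb 2009) = 8.48×152 + 4.10×16 = 1288.96 + 65.6 = 1354.56
ΣP(Jan 2009)Q(Feb 2009) = 12.06×152 + 5.71×16 = 1833.12 + 91.36 = 1924.48
P = 1354.56 / 1924.48 × 100 = 70.3858
Fisher = √(L × P) = √(70.3943 × 70.3858) = 70.3900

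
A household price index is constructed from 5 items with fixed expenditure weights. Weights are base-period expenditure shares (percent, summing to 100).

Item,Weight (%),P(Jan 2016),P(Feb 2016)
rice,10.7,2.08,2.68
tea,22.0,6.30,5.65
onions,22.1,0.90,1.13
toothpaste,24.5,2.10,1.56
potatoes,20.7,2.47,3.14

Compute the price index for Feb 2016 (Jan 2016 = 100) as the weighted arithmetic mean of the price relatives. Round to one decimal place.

rice: 10.7 × (2.68/2.08) = 10.7 × 1.288462 = 13.7865
tea: 22.0 × (5.65/6.30) = 22.0 × 0.896825 = 19.7302
onions: 22.1 × (1.13/0.90) = 22.1 × 1.255556 = 27.7478
toothpaste: 24.5 × (1.56/2.10) = 24.5 × 0.742857 = 18.2000
potatoes: 20.7 × (3.14/2.47) = 20.7 × 1.271255 = 26.3150
Index = Σ wᵢ·(p₁ᵢ/p₀ᵢ) = 13.7865 + 19.7302 + 27.7478 + 18.2000 + 26.3150 = 105.7795

105.8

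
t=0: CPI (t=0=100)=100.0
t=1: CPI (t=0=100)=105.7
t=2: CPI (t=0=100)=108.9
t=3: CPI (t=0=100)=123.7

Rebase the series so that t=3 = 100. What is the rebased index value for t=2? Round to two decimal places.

Rebased(t=2) = 108.9 / 123.7 × 100 = 88.0356

88.04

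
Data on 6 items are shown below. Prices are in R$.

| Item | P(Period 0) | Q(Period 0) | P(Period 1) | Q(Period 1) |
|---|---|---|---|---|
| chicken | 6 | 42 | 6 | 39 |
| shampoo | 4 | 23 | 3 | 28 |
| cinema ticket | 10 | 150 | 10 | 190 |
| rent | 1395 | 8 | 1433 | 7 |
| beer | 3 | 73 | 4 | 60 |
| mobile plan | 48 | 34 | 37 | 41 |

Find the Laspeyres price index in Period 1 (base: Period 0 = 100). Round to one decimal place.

99.9

Laspeyres price index uses base-period quantities as weights.
ΣP(Period 1)·Q(Period 0) = 6×42 + 3×23 + 10×150 + 1433×8 + 4×73 + 37×34 = 252 + 69 + 1500 + 11464 + 292 + 1258 = 14835
ΣP(Period 0)·Q(Period 0) = 6×42 + 4×23 + 10×150 + 1395×8 + 3×73 + 48×34 = 252 + 92 + 1500 + 11160 + 219 + 1632 = 14855
Index = 14835 / 14855 × 100 = 99.8654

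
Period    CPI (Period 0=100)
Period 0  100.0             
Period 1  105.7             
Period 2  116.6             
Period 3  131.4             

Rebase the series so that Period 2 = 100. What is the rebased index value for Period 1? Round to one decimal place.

Rebased(Period 1) = 105.7 / 116.6 × 100 = 90.6518

90.7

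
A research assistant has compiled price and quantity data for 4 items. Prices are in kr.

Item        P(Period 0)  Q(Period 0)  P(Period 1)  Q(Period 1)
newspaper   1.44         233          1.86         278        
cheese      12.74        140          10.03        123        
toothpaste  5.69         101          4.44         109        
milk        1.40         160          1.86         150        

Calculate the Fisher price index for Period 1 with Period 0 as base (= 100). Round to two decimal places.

Laspeyres component (base-period weights):
ΣP(Period 1)Q(Period 0) = 1.86×233 + 10.03×140 + 4.44×101 + 1.86×160 = 433.38 + 1404.2 + 448.44 + 297.6 = 2583.62
ΣP(Period 0)Q(Period 0) = 1.44×233 + 12.74×140 + 5.69×101 + 1.40×160 = 335.52 + 1783.6 + 574.69 + 224 = 2917.81
L = 2583.62 / 2917.81 × 100 = 88.5465
Paasche component (current-period weights):
ΣP(Period 1)Q(Period 1) = 1.86×278 + 10.03×123 + 4.44×109 + 1.86×150 = 517.08 + 1233.69 + 483.96 + 279 = 2513.73
ΣP(Period 0)Q(Period 1) = 1.44×278 + 12.74×123 + 5.69×109 + 1.40×150 = 400.32 + 1567.02 + 620.21 + 210 = 2797.55
P = 2513.73 / 2797.55 × 100 = 89.8547
Fisher = √(L × P) = √(88.5465 × 89.8547) = 89.1982

89.20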